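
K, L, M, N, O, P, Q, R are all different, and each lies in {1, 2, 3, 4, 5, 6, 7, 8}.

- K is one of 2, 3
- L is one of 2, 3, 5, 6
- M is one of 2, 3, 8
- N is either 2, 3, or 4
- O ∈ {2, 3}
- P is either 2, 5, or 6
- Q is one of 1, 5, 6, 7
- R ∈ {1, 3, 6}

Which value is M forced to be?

The 8 variables draw from only 8 values {1, 2, 3, 4, 5, 6, 7, 8}, so each is used; only N can be 4, hence N = 4.
Among the 7 still-open variables, 7 fits only Q (and all 7 values in {1, 2, 3, 5, 6, 7, 8} must be used), so Q = 7.
The 6 still-open variables draw from only 6 values {1, 2, 3, 5, 6, 8}, so each is used; only R can be 1, hence R = 1.
Among the 5 still-open variables, 8 fits only M (and all 5 values in {2, 3, 5, 6, 8} must be used), so M = 8.

8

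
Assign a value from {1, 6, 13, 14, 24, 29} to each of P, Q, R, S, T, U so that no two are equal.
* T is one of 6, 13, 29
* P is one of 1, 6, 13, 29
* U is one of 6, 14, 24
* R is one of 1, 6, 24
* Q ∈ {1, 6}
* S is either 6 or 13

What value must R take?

The 6 variables draw from only 6 values {1, 6, 13, 14, 24, 29}, so each is used; only U can be 14, hence U = 14.
The 5 still-open variables together cover exactly {1, 6, 13, 24, 29} — 5 values for 5 variables — and 24 appears only in R's list, so R = 24.

24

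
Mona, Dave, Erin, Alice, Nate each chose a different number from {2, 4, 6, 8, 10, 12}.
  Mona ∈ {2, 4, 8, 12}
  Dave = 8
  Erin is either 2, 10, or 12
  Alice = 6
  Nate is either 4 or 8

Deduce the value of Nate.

Dave's domain is down to {8}, so Dave = 8. So Mona, Nate can't be 8.
So Nate = 4.

4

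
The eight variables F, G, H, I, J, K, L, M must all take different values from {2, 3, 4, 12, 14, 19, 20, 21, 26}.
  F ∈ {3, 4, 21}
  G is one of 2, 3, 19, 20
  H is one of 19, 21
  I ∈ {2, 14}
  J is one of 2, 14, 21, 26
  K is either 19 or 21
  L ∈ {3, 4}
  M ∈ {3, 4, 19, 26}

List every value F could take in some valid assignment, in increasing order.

3, 4

Among the 8 variables, 20 fits only G (and all 8 values in {2, 3, 4, 14, 19, 20, 21, 26} must be used), so G = 20.
H and K between them cover only {19, 21} — a naked pair. Remove those values from F, J, M.
F and L between them cover only {3, 4} — a naked pair. Remove those values from M.
M must be 26 (only option left). Remove 26 from J.
No further eliminations apply; F can still be any of 3, 4.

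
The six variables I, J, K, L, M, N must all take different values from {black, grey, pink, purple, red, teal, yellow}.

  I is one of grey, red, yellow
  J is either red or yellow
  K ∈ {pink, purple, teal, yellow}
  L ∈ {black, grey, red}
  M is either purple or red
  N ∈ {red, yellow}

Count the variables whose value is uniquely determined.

3

J and N share exactly the 2 values {red, yellow}; by pigeonhole those values go to them, so strike red, yellow from I, K, L, M.
I's domain is down to {grey}, so I = grey. So L can't be grey.
L has just one choice, so L = black.
M must be purple (only option left). Remove purple from K.
Determined: I=grey, L=black, M=purple. The other variables each still have more than one consistent value. That makes 3.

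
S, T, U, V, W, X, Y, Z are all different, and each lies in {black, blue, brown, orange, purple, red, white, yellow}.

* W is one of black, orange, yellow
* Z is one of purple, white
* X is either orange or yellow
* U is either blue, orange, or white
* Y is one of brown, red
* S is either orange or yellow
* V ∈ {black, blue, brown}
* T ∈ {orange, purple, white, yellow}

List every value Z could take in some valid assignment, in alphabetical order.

purple, white

The 8 variables draw from only 8 values {black, blue, brown, orange, purple, red, white, yellow}, so each is used; only Y can be red, hence Y = red.
The 7 still-open variables draw from only 7 values {black, blue, brown, orange, purple, white, yellow}, so each is used; only V can be brown, hence V = brown.
The 6 still-open variables together cover exactly {black, blue, orange, purple, white, yellow} — 6 values for 6 variables — and black appears only in W's list, so W = black.
The 5 still-open variables draw from only 5 values {blue, orange, purple, white, yellow}, so each is used; only U can be blue, hence U = blue.
S and X share exactly the 2 values {orange, yellow}; by pigeonhole those values go to them, so strike orange, yellow from T.
No further eliminations apply; Z can still be any of purple, white.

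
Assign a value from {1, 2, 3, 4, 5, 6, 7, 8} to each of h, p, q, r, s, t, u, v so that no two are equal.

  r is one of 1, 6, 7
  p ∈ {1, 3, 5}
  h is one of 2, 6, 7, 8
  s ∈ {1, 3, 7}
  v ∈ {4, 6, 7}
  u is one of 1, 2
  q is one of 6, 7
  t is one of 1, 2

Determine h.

8

Among the 8 variables, 4 fits only v (and all 8 values in {1, 2, 3, 4, 5, 6, 7, 8} must be used), so v = 4.
The 7 still-open variables draw from only 7 values {1, 2, 3, 5, 6, 7, 8}, so each is used; only p can be 5, hence p = 5.
The 6 still-open variables together cover exactly {1, 2, 3, 6, 7, 8} — 6 values for 6 variables — and 3 appears only in s's list, so s = 3.
The 5 still-open variables draw from only 5 values {1, 2, 6, 7, 8}, so each is used; only h can be 8, hence h = 8.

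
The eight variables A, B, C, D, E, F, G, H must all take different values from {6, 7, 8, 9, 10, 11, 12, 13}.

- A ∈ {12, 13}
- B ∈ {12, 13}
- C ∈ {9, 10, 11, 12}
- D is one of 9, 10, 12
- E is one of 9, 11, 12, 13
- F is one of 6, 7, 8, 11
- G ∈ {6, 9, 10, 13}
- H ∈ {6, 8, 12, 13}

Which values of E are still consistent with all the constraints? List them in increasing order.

The 8 variables draw from only 8 values {6, 7, 8, 9, 10, 11, 12, 13}, so each is used; only F can be 7, hence F = 7.
Among the 7 still-open variables, 8 fits only H (and all 7 values in {6, 8, 9, 10, 11, 12, 13} must be used), so H = 8.
Among the 6 still-open variables, 6 fits only G (and all 6 values in {6, 9, 10, 11, 12, 13} must be used), so G = 6.
The 2 variables A and B are confined to {12, 13}, which locks those values in; drop them from C, D, E.
No further eliminations apply; E can still be any of 9, 11.

9, 11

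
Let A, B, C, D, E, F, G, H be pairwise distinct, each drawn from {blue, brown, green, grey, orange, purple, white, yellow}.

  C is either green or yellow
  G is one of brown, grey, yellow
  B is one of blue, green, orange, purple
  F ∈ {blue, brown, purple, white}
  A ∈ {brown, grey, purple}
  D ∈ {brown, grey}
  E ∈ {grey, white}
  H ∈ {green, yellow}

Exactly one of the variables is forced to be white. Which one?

The 8 variables draw from only 8 values {blue, brown, green, grey, orange, purple, white, yellow}, so each is used; only B can be orange, hence B = orange.
The 7 still-open variables draw from only 7 values {blue, brown, green, grey, purple, white, yellow}, so each is used; only F can be blue, hence F = blue.
The 6 still-open variables draw from only 6 values {brown, green, grey, purple, white, yellow}, so each is used; only A can be purple, hence A = purple.
The 5 still-open variables draw from only 5 values {brown, green, grey, white, yellow}, so each is used; only E can be white, hence E = white.

E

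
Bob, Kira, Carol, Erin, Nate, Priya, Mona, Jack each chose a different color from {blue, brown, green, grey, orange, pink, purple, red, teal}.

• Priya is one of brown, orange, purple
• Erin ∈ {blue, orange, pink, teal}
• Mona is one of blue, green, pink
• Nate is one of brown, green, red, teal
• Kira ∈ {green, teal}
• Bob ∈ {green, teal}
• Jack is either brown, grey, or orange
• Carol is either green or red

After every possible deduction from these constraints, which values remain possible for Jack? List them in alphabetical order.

Bob and Kira between them cover only {green, teal} — a naked pair. Remove those values from Carol, Erin, Nate, Mona.
Carol has just one choice, so Carol = red. Remove red from Nate.
Nate has just one choice, so Nate = brown. Eliminate brown elsewhere: Priya, Jack.
No further eliminations apply; Jack can still be any of grey, orange.

grey, orange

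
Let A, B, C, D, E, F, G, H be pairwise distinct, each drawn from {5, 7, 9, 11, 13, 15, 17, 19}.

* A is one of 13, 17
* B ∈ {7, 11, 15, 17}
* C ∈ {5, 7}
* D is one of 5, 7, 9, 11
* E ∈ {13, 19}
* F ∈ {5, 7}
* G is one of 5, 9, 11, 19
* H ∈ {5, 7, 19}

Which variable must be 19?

H

Among the 8 variables, 15 fits only B (and all 8 values in {5, 7, 9, 11, 13, 15, 17, 19} must be used), so B = 15.
Among the 7 still-open variables, 17 fits only A (and all 7 values in {5, 7, 9, 11, 13, 17, 19} must be used), so A = 17.
Among the 6 still-open variables, 13 fits only E (and all 6 values in {5, 7, 9, 11, 13, 19} must be used), so E = 13.
C and F share exactly the 2 values {5, 7}; by pigeonhole those values go to them, so strike 5, 7 from D, G, H.
So 19 goes to H.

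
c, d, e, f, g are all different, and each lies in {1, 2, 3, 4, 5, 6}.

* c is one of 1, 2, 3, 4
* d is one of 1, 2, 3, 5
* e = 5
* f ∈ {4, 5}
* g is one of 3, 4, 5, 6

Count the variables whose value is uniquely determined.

2

e has just one choice, so e = 5. So d, f, g can't be 5.
f has just one choice, so f = 4. So c, g can't be 4.
Determined: e=5, f=4. The other variables each still have more than one consistent value. That makes 2.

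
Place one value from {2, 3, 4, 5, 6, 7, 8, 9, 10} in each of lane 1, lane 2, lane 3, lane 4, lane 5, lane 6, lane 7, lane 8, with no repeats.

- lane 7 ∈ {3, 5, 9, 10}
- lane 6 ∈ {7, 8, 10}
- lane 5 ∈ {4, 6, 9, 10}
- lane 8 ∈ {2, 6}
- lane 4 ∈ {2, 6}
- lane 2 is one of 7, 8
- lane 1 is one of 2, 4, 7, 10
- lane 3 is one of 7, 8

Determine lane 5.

9

The 2 variables lane 2 and lane 3 are confined to {7, 8}, which locks those values in; drop them from lane 1, lane 6.
That leaves lane 6 = 10. So lane 1, lane 5, lane 7 can't be 10.
lane 4 and lane 8 between them cover only {2, 6} — a naked pair. Remove those values from lane 1, lane 5.
lane 1's domain is down to {4}, so lane 1 = 4. Remove 4 from lane 5.
So lane 5 = 9.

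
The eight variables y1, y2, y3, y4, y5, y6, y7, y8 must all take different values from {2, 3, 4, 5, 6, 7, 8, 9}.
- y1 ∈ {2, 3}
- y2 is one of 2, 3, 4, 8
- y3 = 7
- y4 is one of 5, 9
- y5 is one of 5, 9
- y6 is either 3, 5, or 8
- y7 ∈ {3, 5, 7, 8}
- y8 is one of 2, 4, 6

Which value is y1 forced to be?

y3 must be 7 (only option left). Eliminate 7 elsewhere: y7.
The 7 still-open variables draw from only 7 values {2, 3, 4, 5, 6, 8, 9}, so each is used; only y8 can be 6, hence y8 = 6.
The 6 still-open variables together cover exactly {2, 3, 4, 5, 8, 9} — 6 values for 6 variables — and 4 appears only in y2's list, so y2 = 4.
Among the 5 still-open variables, 2 fits only y1 (and all 5 values in {2, 3, 5, 8, 9} must be used), so y1 = 2.

2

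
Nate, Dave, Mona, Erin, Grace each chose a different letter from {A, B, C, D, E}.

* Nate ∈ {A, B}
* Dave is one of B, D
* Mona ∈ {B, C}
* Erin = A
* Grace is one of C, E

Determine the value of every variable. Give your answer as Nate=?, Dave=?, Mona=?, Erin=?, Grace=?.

Erin's domain is down to {A}, so Erin = A. Remove A from Nate.
Nate must be B (only option left). Strike B from Dave, Mona.
Dave must be D (only option left).
Mona must be C (only option left). Strike C from Grace.
Grace must be E (only option left).

Nate=B, Dave=D, Mona=C, Erin=A, Grace=E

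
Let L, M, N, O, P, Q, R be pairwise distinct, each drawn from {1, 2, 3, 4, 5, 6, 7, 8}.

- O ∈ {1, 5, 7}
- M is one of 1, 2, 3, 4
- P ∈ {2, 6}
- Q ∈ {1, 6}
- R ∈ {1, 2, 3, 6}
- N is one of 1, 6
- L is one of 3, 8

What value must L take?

N and Q share exactly the 2 values {1, 6}; by pigeonhole those values go to them, so strike 1, 6 from M, O, P, R.
P's domain is down to {2}, so P = 2. So M, R can't be 2.
That leaves R = 3. Remove 3 from L, M.
So L = 8.

8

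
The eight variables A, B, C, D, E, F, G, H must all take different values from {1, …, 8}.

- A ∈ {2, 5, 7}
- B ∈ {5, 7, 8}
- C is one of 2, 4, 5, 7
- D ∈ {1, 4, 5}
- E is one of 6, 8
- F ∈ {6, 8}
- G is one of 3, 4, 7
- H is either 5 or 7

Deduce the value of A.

2

The 8 variables together cover exactly {1, 2, 3, 4, 5, 6, 7, 8} — 8 values for 8 variables — and 1 appears only in D's list, so D = 1.
The 7 still-open variables draw from only 7 values {2, 3, 4, 5, 6, 7, 8}, so each is used; only G can be 3, hence G = 3.
The 6 still-open variables together cover exactly {2, 4, 5, 6, 7, 8} — 6 values for 6 variables — and 4 appears only in C's list, so C = 4.
The 5 still-open variables together cover exactly {2, 5, 6, 7, 8} — 5 values for 5 variables — and 2 appears only in A's list, so A = 2.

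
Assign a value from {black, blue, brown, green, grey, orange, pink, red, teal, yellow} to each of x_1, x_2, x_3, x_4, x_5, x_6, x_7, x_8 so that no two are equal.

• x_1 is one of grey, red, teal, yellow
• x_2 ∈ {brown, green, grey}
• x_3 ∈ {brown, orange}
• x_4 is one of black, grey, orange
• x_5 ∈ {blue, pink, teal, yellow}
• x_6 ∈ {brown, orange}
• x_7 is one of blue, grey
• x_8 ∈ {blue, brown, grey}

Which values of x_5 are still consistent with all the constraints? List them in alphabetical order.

x_3 and x_6 between them cover only {brown, orange} — a naked pair. Remove those values from x_2, x_4, x_8.
x_7 and x_8 share exactly the 2 values {blue, grey}; by pigeonhole those values go to them, so strike blue, grey from x_1, x_2, x_4, x_5.
x_2's domain is down to {green}, so x_2 = green.
x_4 must be black (only option left).
No further eliminations apply; x_5 can still be any of pink, teal, yellow.

pink, teal, yellow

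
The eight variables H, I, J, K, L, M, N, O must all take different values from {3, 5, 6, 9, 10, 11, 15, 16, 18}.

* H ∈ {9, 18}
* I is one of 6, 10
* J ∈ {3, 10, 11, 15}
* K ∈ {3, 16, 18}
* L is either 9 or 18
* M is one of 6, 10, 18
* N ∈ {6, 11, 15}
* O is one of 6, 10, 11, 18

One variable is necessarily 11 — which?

O

Among the 8 variables, 16 fits only K (and all 8 values in {3, 6, 9, 10, 11, 15, 16, 18} must be used), so K = 16.
The 7 still-open variables together cover exactly {3, 6, 9, 10, 11, 15, 18} — 7 values for 7 variables — and 3 appears only in J's list, so J = 3.
The 6 still-open variables together cover exactly {6, 9, 10, 11, 15, 18} — 6 values for 6 variables — and 15 appears only in N's list, so N = 15.
Among the 5 still-open variables, 11 fits only O (and all 5 values in {6, 9, 10, 11, 18} must be used), so O = 11.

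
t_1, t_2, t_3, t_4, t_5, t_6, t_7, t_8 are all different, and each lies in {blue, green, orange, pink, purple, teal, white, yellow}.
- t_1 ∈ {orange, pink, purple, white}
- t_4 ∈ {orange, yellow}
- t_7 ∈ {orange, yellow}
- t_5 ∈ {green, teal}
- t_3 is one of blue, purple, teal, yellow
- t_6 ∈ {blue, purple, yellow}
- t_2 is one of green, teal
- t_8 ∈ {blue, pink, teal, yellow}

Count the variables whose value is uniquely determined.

The 8 variables together cover exactly {blue, green, orange, pink, purple, teal, white, yellow} — 8 values for 8 variables — and white appears only in t_1's list, so t_1 = white.
Among the 7 still-open variables, pink fits only t_8 (and all 7 values in {blue, green, orange, pink, purple, teal, yellow} must be used), so t_8 = pink.
The 2 variables t_2 and t_5 are confined to {green, teal}, which locks those values in; drop them from t_3.
t_4 and t_7 between them cover only {orange, yellow} — a naked pair. Remove those values from t_3, t_6.
Determined: t_1=white, t_8=pink. The other variables each still have more than one consistent value. That makes 2.

2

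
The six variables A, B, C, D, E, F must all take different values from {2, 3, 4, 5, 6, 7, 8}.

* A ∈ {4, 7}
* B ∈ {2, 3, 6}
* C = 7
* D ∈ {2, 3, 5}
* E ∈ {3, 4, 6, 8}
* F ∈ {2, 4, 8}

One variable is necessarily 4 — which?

A

C has just one choice, so C = 7. Eliminate 7 elsewhere: A.
So 4 goes to A.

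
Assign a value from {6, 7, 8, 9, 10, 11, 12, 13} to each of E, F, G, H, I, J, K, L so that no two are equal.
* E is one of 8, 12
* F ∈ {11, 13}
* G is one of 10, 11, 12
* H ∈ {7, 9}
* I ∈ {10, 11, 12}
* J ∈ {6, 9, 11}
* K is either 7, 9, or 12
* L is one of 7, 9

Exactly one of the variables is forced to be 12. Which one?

K

Among the 8 variables, 6 fits only J (and all 8 values in {6, 7, 8, 9, 10, 11, 12, 13} must be used), so J = 6.
The 7 still-open variables draw from only 7 values {7, 8, 9, 10, 11, 12, 13}, so each is used; only E can be 8, hence E = 8.
Among the 6 still-open variables, 13 fits only F (and all 6 values in {7, 9, 10, 11, 12, 13} must be used), so F = 13.
H and L between them cover only {7, 9} — a naked pair. Remove those values from K.
So 12 goes to K.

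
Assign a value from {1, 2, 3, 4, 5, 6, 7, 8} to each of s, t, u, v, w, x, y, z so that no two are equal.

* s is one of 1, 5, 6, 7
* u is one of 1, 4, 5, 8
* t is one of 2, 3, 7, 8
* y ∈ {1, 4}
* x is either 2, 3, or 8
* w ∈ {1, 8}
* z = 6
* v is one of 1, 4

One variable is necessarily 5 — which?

u

z must be 6 (only option left). Eliminate 6 elsewhere: s.
v and y share exactly the 2 values {1, 4}; by pigeonhole those values go to them, so strike 1, 4 from s, u, w.
w's domain is down to {8}, so w = 8. Strike 8 from t, u, x.
So 5 goes to u.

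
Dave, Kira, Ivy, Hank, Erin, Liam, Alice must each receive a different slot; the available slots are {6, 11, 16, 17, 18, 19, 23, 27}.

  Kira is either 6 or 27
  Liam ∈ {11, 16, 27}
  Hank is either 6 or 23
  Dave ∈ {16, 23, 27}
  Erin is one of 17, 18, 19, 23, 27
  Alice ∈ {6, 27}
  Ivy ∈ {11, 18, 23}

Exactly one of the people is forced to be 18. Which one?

Ivy

Kira and Alice share exactly the 2 values {6, 27}; by pigeonhole those values go to them, so strike 6, 27 from Dave, Hank, Erin, Liam.
Hank has just one choice, so Hank = 23. Eliminate 23 elsewhere: Dave, Ivy, Erin.
That leaves Dave = 16. Remove 16 from Liam.
Liam must be 11 (only option left). Remove 11 from Ivy.
So 18 goes to Ivy.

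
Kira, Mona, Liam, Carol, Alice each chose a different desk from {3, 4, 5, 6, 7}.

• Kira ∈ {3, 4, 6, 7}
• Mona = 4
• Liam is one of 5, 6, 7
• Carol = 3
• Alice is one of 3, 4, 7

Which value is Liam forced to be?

5

Mona must be 4 (only option left). So Kira, Alice can't be 4.
That leaves Carol = 3. Strike 3 from Kira, Alice.
Alice's domain is down to {7}, so Alice = 7. Remove 7 from Kira, Liam.
Kira has just one choice, so Kira = 6. Strike 6 from Liam.
So Liam = 5.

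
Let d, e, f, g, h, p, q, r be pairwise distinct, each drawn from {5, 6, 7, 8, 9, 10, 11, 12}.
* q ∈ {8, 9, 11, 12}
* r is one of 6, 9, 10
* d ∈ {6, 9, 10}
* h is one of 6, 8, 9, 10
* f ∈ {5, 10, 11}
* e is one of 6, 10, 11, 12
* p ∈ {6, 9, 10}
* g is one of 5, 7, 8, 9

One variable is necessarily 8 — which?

The 8 variables together cover exactly {5, 6, 7, 8, 9, 10, 11, 12} — 8 values for 8 variables — and 7 appears only in g's list, so g = 7.
The 7 still-open variables together cover exactly {5, 6, 8, 9, 10, 11, 12} — 7 values for 7 variables — and 5 appears only in f's list, so f = 5.
d, p, r share exactly the 3 values {6, 9, 10}; by pigeonhole those values go to them, so strike 6, 9, 10 from e, h, q.
So 8 goes to h.

h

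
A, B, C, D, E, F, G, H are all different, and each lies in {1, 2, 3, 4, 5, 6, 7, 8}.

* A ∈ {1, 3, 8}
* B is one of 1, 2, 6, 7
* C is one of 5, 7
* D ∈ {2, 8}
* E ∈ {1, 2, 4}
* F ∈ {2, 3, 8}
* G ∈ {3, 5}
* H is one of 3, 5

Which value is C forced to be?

The 8 variables draw from only 8 values {1, 2, 3, 4, 5, 6, 7, 8}, so each is used; only E can be 4, hence E = 4.
The 7 still-open variables together cover exactly {1, 2, 3, 5, 6, 7, 8} — 7 values for 7 variables — and 6 appears only in B's list, so B = 6.
Among the 6 still-open variables, 1 fits only A (and all 6 values in {1, 2, 3, 5, 7, 8} must be used), so A = 1.
Among the 5 still-open variables, 7 fits only C (and all 5 values in {2, 3, 5, 7, 8} must be used), so C = 7.

7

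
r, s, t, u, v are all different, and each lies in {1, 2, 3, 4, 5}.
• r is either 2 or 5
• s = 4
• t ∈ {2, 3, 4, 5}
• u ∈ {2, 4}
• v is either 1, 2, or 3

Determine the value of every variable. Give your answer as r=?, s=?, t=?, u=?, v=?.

r=5, s=4, t=3, u=2, v=1

s must be 4 (only option left). Eliminate 4 elsewhere: t, u.
u has just one choice, so u = 2. So r, t, v can't be 2.
r has just one choice, so r = 5. So t can't be 5.
t's domain is down to {3}, so t = 3. Remove 3 from v.
v's domain is down to {1}, so v = 1.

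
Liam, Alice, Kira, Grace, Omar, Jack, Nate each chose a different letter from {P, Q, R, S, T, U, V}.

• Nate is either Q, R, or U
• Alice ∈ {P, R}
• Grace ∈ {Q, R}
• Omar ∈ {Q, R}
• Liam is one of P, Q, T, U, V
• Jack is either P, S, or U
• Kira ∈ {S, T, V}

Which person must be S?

Jack

Grace and Omar between them cover only {Q, R} — a naked pair. Remove those values from Liam, Alice, Nate.
Alice has just one choice, so Alice = P. So Liam, Jack can't be P.
Nate must be U (only option left). Eliminate U elsewhere: Liam, Jack.
So S goes to Jack.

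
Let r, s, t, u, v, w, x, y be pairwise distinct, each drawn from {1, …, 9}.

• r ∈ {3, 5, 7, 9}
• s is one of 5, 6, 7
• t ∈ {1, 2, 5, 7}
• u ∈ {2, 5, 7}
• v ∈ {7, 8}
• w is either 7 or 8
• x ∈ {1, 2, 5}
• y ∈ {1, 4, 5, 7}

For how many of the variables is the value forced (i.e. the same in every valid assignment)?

2

v and w share exactly the 2 values {7, 8}; by pigeonhole those values go to them, so strike 7, 8 from r, s, t, u, y.
t, u, x between them cover only {1, 2, 5} — a naked triple. Remove those values from r, s, y.
s has just one choice, so s = 6.
y must be 4 (only option left).
Determined: s=6, y=4. The other variables each still have more than one consistent value. That makes 2.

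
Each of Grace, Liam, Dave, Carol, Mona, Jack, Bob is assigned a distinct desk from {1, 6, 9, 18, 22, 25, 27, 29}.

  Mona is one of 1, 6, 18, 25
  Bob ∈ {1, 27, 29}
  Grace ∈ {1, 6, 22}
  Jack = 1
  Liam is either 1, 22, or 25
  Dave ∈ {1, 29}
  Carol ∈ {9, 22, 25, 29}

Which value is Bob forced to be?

27

Jack must be 1 (only option left). Strike 1 from Grace, Liam, Dave, Mona, Bob.
Dave's domain is down to {29}, so Dave = 29. Eliminate 29 elsewhere: Carol, Bob.
So Bob = 27.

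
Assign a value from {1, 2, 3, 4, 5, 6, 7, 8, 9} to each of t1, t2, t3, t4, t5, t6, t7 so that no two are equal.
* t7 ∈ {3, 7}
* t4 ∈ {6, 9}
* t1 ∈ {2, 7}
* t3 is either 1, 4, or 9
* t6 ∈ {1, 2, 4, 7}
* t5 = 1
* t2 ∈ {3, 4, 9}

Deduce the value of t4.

t5's domain is down to {1}, so t5 = 1. Remove 1 from t3, t6.
The 6 still-open variables draw from only 6 values {2, 3, 4, 6, 7, 9}, so each is used; only t4 can be 6, hence t4 = 6.

6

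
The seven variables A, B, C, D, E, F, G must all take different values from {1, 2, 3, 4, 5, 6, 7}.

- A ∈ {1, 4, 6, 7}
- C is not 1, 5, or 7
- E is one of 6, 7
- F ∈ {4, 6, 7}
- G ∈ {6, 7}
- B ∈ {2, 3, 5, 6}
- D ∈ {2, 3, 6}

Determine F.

4

The 7 variables together cover exactly {1, 2, 3, 4, 5, 6, 7} — 7 values for 7 variables — and 1 appears only in A's list, so A = 1.
Among the 6 still-open variables, 5 fits only B (and all 6 values in {2, 3, 4, 5, 6, 7} must be used), so B = 5.
The 2 variables E and G are confined to {6, 7}, which locks those values in; drop them from C, D, F.
So F = 4.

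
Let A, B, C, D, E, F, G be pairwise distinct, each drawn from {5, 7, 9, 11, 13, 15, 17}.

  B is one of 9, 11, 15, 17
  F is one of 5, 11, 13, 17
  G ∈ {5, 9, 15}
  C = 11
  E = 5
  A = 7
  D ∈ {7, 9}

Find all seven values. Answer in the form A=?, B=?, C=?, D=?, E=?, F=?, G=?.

A must be 7 (only option left). Eliminate 7 elsewhere: D.
C's domain is down to {11}, so C = 11. So B, F can't be 11.
D must be 9 (only option left). Eliminate 9 elsewhere: B, G.
E must be 5 (only option left). Strike 5 from F, G.
That leaves G = 15. So B can't be 15.
B must be 17 (only option left). Remove 17 from F.
F's domain is down to {13}, so F = 13.

A=7, B=17, C=11, D=9, E=5, F=13, G=15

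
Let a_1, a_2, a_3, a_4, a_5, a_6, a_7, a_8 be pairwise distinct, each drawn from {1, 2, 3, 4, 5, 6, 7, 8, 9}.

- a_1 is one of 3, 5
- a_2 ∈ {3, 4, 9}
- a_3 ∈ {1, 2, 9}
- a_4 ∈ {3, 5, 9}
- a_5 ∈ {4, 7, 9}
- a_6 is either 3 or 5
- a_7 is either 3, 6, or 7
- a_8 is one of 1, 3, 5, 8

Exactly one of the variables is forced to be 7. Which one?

The 2 variables a_1 and a_6 are confined to {3, 5}, which locks those values in; drop them from a_2, a_4, a_7, a_8.
That leaves a_4 = 9. Remove 9 from a_2, a_3, a_5.
a_2's domain is down to {4}, so a_2 = 4. Remove 4 from a_5.
So 7 goes to a_5.

a_5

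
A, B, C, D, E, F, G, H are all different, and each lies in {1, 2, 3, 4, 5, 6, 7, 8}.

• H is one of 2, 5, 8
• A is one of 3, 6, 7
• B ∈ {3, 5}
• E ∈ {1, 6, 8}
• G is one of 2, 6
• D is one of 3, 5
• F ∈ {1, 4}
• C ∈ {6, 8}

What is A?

Among the 8 variables, 4 fits only F (and all 8 values in {1, 2, 3, 4, 5, 6, 7, 8} must be used), so F = 4.
The 7 still-open variables together cover exactly {1, 2, 3, 5, 6, 7, 8} — 7 values for 7 variables — and 1 appears only in E's list, so E = 1.
The 6 still-open variables together cover exactly {2, 3, 5, 6, 7, 8} — 6 values for 6 variables — and 7 appears only in A's list, so A = 7.

7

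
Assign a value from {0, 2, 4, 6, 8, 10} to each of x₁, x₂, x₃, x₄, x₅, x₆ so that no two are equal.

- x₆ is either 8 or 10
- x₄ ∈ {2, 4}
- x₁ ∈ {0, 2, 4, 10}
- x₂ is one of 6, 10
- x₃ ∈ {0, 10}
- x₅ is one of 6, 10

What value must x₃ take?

0

Among the 6 variables, 8 fits only x₆ (and all 6 values in {0, 2, 4, 6, 8, 10} must be used), so x₆ = 8.
The 2 variables x₂ and x₅ are confined to {6, 10}, which locks those values in; drop them from x₁, x₃.
So x₃ = 0.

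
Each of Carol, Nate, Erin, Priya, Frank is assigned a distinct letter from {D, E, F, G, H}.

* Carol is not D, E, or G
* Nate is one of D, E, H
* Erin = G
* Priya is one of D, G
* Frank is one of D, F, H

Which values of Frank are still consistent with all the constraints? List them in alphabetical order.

Erin has just one choice, so Erin = G. So Priya can't be G.
Priya must be D (only option left). Eliminate D elsewhere: Nate, Frank.
Among the 3 still-open variables, E fits only Nate (and all 3 values in {E, F, H} must be used), so Nate = E.
No further eliminations apply; Frank can still be any of F, H.

F, H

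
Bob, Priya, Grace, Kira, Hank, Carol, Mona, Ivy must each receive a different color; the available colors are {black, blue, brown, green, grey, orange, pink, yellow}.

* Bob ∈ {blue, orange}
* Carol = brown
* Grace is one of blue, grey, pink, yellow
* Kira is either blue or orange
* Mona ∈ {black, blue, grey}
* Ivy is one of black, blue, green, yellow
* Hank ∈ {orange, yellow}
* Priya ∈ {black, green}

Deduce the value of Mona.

grey

Carol must be brown (only option left).
The 7 still-open variables draw from only 7 values {black, blue, green, grey, orange, pink, yellow}, so each is used; only Grace can be pink, hence Grace = pink.
Among the 6 still-open variables, grey fits only Mona (and all 6 values in {black, blue, green, grey, orange, yellow} must be used), so Mona = grey.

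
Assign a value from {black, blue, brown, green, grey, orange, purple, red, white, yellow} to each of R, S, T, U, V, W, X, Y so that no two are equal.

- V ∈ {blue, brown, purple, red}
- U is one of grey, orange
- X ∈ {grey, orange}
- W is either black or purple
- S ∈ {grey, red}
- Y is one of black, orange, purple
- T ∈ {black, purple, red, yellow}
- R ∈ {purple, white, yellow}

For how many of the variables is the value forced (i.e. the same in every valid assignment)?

3

U and X between them cover only {grey, orange} — a naked pair. Remove those values from S, Y.
S must be red (only option left). Remove red from T, V.
W and Y share exactly the 2 values {black, purple}; by pigeonhole those values go to them, so strike black, purple from R, T, V.
T's domain is down to {yellow}, so T = yellow. Eliminate yellow elsewhere: R.
That leaves R = white.
Determined: R=white, S=red, T=yellow. The other variables each still have more than one consistent value. That makes 3.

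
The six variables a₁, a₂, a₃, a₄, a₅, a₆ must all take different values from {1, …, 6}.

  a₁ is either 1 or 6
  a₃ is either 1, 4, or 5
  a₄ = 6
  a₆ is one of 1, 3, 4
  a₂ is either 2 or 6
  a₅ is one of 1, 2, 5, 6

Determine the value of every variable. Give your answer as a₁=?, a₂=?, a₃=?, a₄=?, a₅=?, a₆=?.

a₄ has just one choice, so a₄ = 6. Strike 6 from a₁, a₂, a₅.
That leaves a₁ = 1. So a₃, a₅, a₆ can't be 1.
That leaves a₂ = 2. Eliminate 2 elsewhere: a₅.
a₅ has just one choice, so a₅ = 5. Strike 5 from a₃.
a₃'s domain is down to {4}, so a₃ = 4. Strike 4 from a₆.
a₆ has just one choice, so a₆ = 3.

a₁=1, a₂=2, a₃=4, a₄=6, a₅=5, a₆=3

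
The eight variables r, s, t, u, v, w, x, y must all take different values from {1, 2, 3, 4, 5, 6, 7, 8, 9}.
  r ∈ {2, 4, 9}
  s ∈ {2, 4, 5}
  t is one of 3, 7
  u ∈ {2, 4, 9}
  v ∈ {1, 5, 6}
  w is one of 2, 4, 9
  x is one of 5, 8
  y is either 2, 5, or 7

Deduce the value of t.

The 3 variables r, u, w are confined to {2, 4, 9}, which locks those values in; drop them from s, y.
s has just one choice, so s = 5. So v, x, y can't be 5.
x's domain is down to {8}, so x = 8.
That leaves y = 7. Eliminate 7 elsewhere: t.
So t = 3.

3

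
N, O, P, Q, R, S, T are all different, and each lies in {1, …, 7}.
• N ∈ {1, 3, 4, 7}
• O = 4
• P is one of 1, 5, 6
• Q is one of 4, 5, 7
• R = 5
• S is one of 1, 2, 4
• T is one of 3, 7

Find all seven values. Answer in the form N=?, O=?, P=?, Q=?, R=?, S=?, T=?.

O's domain is down to {4}, so O = 4. Remove 4 from N, Q, S.
R's domain is down to {5}, so R = 5. So P, Q can't be 5.
Q has just one choice, so Q = 7. So N, T can't be 7.
T must be 3 (only option left). Eliminate 3 elsewhere: N.
N must be 1 (only option left). Strike 1 from P, S.
P has just one choice, so P = 6.
S must be 2 (only option left).

N=1, O=4, P=6, Q=7, R=5, S=2, T=3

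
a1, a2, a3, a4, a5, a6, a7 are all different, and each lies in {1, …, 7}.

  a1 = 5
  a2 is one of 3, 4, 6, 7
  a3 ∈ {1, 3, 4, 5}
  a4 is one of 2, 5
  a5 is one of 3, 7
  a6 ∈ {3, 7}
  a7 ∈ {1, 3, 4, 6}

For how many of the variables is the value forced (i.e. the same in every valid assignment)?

a1's domain is down to {5}, so a1 = 5. Eliminate 5 elsewhere: a3, a4.
a4 must be 2 (only option left).
a5 and a6 between them cover only {3, 7} — a naked pair. Remove those values from a2, a3, a7.
Determined: a1=5, a4=2. The other variables each still have more than one consistent value. That makes 2.

2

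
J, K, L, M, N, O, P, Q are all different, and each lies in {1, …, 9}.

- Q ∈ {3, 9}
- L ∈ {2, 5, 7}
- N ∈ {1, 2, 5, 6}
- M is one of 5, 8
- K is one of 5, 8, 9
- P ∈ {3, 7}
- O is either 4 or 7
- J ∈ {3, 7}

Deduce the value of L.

2

J and P share exactly the 2 values {3, 7}; by pigeonhole those values go to them, so strike 3, 7 from L, O, Q.
O has just one choice, so O = 4.
Q has just one choice, so Q = 9. Eliminate 9 elsewhere: K.
K and M share exactly the 2 values {5, 8}; by pigeonhole those values go to them, so strike 5, 8 from L, N.
So L = 2.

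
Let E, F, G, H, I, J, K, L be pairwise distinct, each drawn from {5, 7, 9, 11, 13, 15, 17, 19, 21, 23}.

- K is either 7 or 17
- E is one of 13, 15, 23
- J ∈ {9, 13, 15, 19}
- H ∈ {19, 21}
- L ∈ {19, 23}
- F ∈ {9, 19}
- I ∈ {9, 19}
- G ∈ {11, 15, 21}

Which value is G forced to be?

11

The 2 variables F and I are confined to {9, 19}, which locks those values in; drop them from H, J, L.
H has just one choice, so H = 21. Strike 21 from G.
L must be 23 (only option left). Remove 23 from E.
E and J share exactly the 2 values {13, 15}; by pigeonhole those values go to them, so strike 13, 15 from G.
So G = 11.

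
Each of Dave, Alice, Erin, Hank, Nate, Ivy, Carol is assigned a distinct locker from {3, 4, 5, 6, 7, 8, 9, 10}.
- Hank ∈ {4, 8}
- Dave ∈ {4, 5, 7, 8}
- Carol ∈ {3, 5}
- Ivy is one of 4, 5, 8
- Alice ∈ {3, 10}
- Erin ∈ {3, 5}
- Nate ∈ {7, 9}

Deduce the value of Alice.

The 7 variables draw from only 7 values {3, 4, 5, 7, 8, 9, 10}, so each is used; only Nate can be 9, hence Nate = 9.
Among the 6 still-open variables, 7 fits only Dave (and all 6 values in {3, 4, 5, 7, 8, 10} must be used), so Dave = 7.
Among the 5 still-open variables, 10 fits only Alice (and all 5 values in {3, 4, 5, 8, 10} must be used), so Alice = 10.

10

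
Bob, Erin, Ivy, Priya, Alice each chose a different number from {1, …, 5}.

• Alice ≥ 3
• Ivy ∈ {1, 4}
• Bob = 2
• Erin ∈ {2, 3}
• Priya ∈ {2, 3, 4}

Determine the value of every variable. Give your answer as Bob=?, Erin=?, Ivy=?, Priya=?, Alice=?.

Bob=2, Erin=3, Ivy=1, Priya=4, Alice=5

Bob has just one choice, so Bob = 2. Strike 2 from Erin, Priya.
That leaves Erin = 3. Remove 3 from Priya, Alice.
Priya's domain is down to {4}, so Priya = 4. Eliminate 4 elsewhere: Ivy, Alice.
Alice has just one choice, so Alice = 5.
Ivy must be 1 (only option left).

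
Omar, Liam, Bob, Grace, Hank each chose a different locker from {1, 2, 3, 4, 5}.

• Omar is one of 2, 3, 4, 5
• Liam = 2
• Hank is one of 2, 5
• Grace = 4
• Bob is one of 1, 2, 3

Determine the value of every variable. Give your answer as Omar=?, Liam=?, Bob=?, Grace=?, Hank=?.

Omar=3, Liam=2, Bob=1, Grace=4, Hank=5

Liam must be 2 (only option left). Strike 2 from Omar, Bob, Hank.
Grace's domain is down to {4}, so Grace = 4. So Omar can't be 4.
Hank's domain is down to {5}, so Hank = 5. Strike 5 from Omar.
Omar must be 3 (only option left). Eliminate 3 elsewhere: Bob.
That leaves Bob = 1.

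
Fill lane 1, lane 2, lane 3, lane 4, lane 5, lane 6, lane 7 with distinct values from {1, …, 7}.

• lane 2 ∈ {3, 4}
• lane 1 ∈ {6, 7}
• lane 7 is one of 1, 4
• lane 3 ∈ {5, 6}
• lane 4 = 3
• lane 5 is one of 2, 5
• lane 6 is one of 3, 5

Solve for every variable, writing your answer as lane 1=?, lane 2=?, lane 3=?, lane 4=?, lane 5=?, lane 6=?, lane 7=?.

lane 1=7, lane 2=4, lane 3=6, lane 4=3, lane 5=2, lane 6=5, lane 7=1

lane 4 has just one choice, so lane 4 = 3. Remove 3 from lane 2, lane 6.
lane 6 must be 5 (only option left). Remove 5 from lane 3, lane 5.
lane 2 must be 4 (only option left). Strike 4 from lane 7.
That leaves lane 3 = 6. Remove 6 from lane 1.
lane 5 must be 2 (only option left).
lane 7 must be 1 (only option left).
lane 1 must be 7 (only option left).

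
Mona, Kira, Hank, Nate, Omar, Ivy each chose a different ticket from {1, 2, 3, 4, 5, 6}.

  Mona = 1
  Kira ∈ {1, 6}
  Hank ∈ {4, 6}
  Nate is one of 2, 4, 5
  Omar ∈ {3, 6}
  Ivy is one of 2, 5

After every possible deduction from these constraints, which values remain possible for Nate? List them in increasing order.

Mona has just one choice, so Mona = 1. Strike 1 from Kira.
Kira's domain is down to {6}, so Kira = 6. Eliminate 6 elsewhere: Hank, Omar.
Hank has just one choice, so Hank = 4. So Nate can't be 4.
Omar's domain is down to {3}, so Omar = 3.
No further eliminations apply; Nate can still be any of 2, 5.

2, 5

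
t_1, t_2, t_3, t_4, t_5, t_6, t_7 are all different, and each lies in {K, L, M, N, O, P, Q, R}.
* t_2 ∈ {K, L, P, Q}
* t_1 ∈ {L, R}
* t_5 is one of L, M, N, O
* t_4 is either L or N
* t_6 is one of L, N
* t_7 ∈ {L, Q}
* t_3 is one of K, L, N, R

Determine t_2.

t_4 and t_6 between them cover only {L, N} — a naked pair. Remove those values from t_1, t_2, t_3, t_5, t_7.
That leaves t_1 = R. Eliminate R elsewhere: t_3.
t_3 must be K (only option left). Strike K from t_2.
t_7's domain is down to {Q}, so t_7 = Q. Eliminate Q elsewhere: t_2.
So t_2 = P.

P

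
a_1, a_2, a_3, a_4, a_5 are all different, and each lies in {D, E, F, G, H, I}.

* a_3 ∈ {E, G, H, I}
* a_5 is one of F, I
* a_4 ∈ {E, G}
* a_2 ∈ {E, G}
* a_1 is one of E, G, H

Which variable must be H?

a_1

The 5 variables together cover exactly {E, F, G, H, I} — 5 values for 5 variables — and F appears only in a_5's list, so a_5 = F.
The 4 still-open variables together cover exactly {E, G, H, I} — 4 values for 4 variables — and I appears only in a_3's list, so a_3 = I.
The 3 still-open variables together cover exactly {E, G, H} — 3 values for 3 variables — and H appears only in a_1's list, so a_1 = H.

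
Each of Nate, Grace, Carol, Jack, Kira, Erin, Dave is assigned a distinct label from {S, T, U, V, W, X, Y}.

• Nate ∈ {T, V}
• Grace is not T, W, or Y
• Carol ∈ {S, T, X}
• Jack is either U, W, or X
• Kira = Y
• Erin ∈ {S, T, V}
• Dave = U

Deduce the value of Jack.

Kira must be Y (only option left).
Dave must be U (only option left). Eliminate U elsewhere: Grace, Jack.
The 5 still-open variables together cover exactly {S, T, V, W, X} — 5 values for 5 variables — and W appears only in Jack's list, so Jack = W.

W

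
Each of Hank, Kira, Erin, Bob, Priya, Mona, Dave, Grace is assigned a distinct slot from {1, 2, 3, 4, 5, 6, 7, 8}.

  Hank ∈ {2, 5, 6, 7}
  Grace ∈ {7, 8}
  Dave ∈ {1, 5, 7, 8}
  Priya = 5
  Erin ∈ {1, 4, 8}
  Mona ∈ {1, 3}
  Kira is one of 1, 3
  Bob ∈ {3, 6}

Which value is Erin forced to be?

4

Priya must be 5 (only option left). Remove 5 from Hank, Dave.
The 7 still-open variables draw from only 7 values {1, 2, 3, 4, 6, 7, 8}, so each is used; only Hank can be 2, hence Hank = 2.
The 6 still-open variables together cover exactly {1, 3, 4, 6, 7, 8} — 6 values for 6 variables — and 4 appears only in Erin's list, so Erin = 4.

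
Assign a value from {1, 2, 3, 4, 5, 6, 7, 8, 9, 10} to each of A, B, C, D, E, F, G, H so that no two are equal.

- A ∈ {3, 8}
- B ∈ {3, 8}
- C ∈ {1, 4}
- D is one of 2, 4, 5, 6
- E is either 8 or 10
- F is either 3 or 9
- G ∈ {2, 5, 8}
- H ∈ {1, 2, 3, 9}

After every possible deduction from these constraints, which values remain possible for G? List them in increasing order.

2, 5

A and B between them cover only {3, 8} — a naked pair. Remove those values from E, F, G, H.
That leaves E = 10.
F has just one choice, so F = 9. Eliminate 9 elsewhere: H.
No further eliminations apply; G can still be any of 2, 5.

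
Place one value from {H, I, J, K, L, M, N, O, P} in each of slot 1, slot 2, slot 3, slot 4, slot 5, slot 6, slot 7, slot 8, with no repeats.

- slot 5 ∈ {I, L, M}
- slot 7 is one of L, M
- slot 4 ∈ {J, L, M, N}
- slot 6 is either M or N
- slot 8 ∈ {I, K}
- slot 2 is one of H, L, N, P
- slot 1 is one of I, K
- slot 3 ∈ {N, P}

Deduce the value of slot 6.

The 8 variables draw from only 8 values {H, I, J, K, L, M, N, P}, so each is used; only slot 2 can be H, hence slot 2 = H.
The 7 still-open variables draw from only 7 values {I, J, K, L, M, N, P}, so each is used; only slot 4 can be J, hence slot 4 = J.
The 6 still-open variables together cover exactly {I, K, L, M, N, P} — 6 values for 6 variables — and P appears only in slot 3's list, so slot 3 = P.
Among the 5 still-open variables, N fits only slot 6 (and all 5 values in {I, K, L, M, N} must be used), so slot 6 = N.

N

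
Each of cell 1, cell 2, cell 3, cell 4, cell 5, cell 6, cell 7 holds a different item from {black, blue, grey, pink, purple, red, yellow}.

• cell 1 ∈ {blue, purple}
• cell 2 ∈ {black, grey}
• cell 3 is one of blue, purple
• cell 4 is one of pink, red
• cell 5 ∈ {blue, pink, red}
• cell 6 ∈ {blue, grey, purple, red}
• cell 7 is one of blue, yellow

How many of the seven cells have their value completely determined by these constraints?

Among the 7 variables, black fits only cell 2 (and all 7 values in {black, blue, grey, pink, purple, red, yellow} must be used), so cell 2 = black.
Among the 6 still-open variables, grey fits only cell 6 (and all 6 values in {blue, grey, pink, purple, red, yellow} must be used), so cell 6 = grey.
The 5 still-open variables draw from only 5 values {blue, pink, purple, red, yellow}, so each is used; only cell 7 can be yellow, hence cell 7 = yellow.
cell 1 and cell 3 share exactly the 2 values {blue, purple}; by pigeonhole those values go to them, so strike blue, purple from cell 5.
Determined: cell 2=black, cell 6=grey, cell 7=yellow. The other cells each still have more than one consistent value. That makes 3.

3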